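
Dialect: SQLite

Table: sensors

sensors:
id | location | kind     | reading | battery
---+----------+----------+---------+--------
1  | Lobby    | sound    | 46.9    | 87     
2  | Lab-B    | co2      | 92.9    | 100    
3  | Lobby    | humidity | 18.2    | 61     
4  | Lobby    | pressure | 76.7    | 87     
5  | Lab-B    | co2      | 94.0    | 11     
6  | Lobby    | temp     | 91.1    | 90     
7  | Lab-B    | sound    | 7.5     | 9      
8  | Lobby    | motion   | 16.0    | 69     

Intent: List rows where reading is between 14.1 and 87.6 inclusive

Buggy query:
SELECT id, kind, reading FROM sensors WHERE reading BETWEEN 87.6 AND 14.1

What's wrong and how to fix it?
Bug: The bounds are reversed; BETWEEN a AND b requires a <= b to match anything

Fix: Swap the bounds so the smaller value comes first

Corrected query:
SELECT id, kind, reading FROM sensors WHERE reading BETWEEN 14.1 AND 87.6

Result:
id | kind     | reading
---+----------+--------
1  | sound    | 46.9   
3  | humidity | 18.2   
4  | pressure | 76.7   
8  | motion   | 16     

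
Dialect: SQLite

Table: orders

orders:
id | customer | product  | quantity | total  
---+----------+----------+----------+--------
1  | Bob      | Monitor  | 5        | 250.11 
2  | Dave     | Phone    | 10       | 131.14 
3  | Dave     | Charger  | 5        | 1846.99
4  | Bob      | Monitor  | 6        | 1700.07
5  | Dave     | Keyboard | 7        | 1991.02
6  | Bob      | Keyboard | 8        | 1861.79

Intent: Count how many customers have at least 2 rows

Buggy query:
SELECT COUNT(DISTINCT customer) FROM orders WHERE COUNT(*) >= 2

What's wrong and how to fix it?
Bug: WHERE filters individual rows, not groups, so a group-level COUNT is invalid there

Fix: Use a subquery that GROUPs and filters with HAVING, then count its rows

Corrected query:
SELECT COUNT(*) FROM (SELECT customer FROM orders GROUP BY customer HAVING COUNT(*) >= 2)

Result:
COUNT(*)
--------
2       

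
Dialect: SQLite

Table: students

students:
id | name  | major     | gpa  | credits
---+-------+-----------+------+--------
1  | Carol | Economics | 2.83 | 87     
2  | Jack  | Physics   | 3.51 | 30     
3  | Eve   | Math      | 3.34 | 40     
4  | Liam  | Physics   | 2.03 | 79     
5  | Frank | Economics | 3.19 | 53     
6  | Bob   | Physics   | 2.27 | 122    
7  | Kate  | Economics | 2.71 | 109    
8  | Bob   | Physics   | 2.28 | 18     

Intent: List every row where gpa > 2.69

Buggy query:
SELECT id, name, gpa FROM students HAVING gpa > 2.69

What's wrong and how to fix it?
Bug: This is a non-aggregate query (no GROUP BY, no aggregates), so in SQLite the HAVING clause is invalid here; a row-level condition belongs in WHERE

Fix: Replace HAVING with WHERE since the condition applies to individual rows

Corrected query:
SELECT id, name, gpa FROM students WHERE gpa > 2.69

Result:
id | name  | gpa 
---+-------+-----
1  | Carol | 2.83
2  | Jack  | 3.51
3  | Eve   | 3.34
5  | Frank | 3.19
7  | Kate  | 2.71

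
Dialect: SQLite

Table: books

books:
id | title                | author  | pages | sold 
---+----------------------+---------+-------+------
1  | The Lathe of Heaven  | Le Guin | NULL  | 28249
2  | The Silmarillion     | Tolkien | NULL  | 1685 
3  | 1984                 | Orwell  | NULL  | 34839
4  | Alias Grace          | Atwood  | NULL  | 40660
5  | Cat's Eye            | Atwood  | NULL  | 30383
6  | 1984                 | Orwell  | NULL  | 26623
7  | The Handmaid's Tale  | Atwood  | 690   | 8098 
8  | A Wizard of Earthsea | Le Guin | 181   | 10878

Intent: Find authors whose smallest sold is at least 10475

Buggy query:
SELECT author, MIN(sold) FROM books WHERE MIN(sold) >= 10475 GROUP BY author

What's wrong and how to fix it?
Bug: Aggregates like MIN are computed per group after WHERE runs

Fix: Use HAVING for the per-group MIN condition

Corrected query:
SELECT author, MIN(sold) FROM books GROUP BY author HAVING MIN(sold) >= 10475

Result:
author  | MIN(sold)
--------+----------
Le Guin | 10878    
Orwell  | 26623    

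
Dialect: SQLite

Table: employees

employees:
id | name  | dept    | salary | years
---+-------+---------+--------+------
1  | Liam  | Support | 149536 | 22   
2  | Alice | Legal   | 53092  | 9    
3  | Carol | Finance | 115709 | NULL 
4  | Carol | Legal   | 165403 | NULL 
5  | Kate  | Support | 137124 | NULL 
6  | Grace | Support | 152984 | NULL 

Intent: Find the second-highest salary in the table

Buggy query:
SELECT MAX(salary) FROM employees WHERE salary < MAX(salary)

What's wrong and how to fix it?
Bug: MAX(salary) on the right of the comparison is an aggregate-in-WHERE error

Fix: Compute the overall MAX in a subquery, then take MAX of rows below it

Corrected query:
SELECT MAX(salary) FROM employees WHERE salary < (SELECT MAX(salary) FROM employees)

Result:
MAX(salary)
-----------
152984     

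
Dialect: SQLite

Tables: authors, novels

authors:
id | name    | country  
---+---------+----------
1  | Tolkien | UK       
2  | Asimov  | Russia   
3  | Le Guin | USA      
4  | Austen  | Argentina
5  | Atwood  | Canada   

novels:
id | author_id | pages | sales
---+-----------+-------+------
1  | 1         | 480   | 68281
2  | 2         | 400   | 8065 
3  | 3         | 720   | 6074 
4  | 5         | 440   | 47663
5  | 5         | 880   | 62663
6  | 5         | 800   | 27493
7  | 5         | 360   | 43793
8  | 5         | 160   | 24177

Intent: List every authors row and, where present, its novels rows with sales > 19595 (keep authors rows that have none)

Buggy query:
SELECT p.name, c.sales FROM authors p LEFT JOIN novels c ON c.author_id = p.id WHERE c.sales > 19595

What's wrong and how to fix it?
Bug: Filtering c.sales in WHERE discards the NULL rows produced by LEFT JOIN, turning it into an inner join

Fix: Move the right-table condition into the ON clause so unmatched parents are kept

Corrected query:
SELECT p.name, c.sales FROM authors p LEFT JOIN novels c ON c.author_id = p.id AND c.sales > 19595

Result:
name    | sales
--------+------
Tolkien | 68281
Asimov  | NULL 
Le Guin | NULL 
Austen  | NULL 
Atwood  | 24177
Atwood  | 27493
Atwood  | 43793
Atwood  | 47663
Atwood  | 62663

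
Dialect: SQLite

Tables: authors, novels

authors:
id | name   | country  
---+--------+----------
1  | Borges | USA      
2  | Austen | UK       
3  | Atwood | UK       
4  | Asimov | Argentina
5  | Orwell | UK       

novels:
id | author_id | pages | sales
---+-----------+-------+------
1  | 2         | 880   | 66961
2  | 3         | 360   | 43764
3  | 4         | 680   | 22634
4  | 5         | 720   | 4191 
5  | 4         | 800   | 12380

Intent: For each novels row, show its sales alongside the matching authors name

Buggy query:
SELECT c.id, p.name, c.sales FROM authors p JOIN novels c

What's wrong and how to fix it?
Bug: Missing join condition: each novels row is matched to all authors rows instead of just its own

Fix: Add ON c.author_id = p.id to the JOIN

Corrected query:
SELECT c.id, p.name, c.sales FROM authors p JOIN novels c ON c.author_id = p.id

Result:
id | name   | sales
---+--------+------
1  | Austen | 66961
2  | Atwood | 43764
3  | Asimov | 22634
4  | Orwell | 4191 
5  | Asimov | 12380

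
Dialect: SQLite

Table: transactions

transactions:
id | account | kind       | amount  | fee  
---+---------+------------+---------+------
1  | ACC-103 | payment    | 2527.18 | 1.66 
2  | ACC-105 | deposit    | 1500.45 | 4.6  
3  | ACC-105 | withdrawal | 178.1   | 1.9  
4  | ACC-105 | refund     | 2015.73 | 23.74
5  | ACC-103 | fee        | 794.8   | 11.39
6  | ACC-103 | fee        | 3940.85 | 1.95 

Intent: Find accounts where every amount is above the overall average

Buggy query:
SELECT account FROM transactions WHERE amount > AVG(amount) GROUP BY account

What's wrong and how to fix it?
Bug: AVG() is an aggregate; it can't sit directly in WHERE

Fix: Compute the overall average in a scalar subquery and compare each group's MIN against it in HAVING

Corrected query:
SELECT account FROM transactions GROUP BY account HAVING MIN(amount) > (SELECT AVG(amount) FROM transactions)

Result:
(no rows)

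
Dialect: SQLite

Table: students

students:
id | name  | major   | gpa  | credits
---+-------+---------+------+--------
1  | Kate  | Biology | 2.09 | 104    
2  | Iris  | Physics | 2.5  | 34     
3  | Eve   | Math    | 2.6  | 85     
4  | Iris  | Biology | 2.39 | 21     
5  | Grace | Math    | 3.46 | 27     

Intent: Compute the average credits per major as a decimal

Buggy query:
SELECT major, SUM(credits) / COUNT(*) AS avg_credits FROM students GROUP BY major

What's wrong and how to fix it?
Bug: Both operands are integers, so '/' performs integer division and truncates

Fix: Cast one side to REAL so the division keeps the fractional part

Corrected query:
SELECT major, SUM(credits) * 1.0 / COUNT(*) AS avg_credits FROM students GROUP BY major

Result:
major   | avg_credits
--------+------------
Biology | 62.5       
Math    | 56         
Physics | 34         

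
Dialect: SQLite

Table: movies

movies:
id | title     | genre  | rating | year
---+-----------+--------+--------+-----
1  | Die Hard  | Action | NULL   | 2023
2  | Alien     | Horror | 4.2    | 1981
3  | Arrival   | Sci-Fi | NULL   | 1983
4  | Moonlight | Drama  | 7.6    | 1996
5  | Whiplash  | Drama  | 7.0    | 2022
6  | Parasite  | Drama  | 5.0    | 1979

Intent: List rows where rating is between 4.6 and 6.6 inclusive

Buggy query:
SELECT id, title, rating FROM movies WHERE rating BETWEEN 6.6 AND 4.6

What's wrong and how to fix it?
Bug: BETWEEN expects the lower bound first; with 6.6 AND 4.6 the range is empty

Fix: Write BETWEEN 4.6 AND 6.6

Corrected query:
SELECT id, title, rating FROM movies WHERE rating BETWEEN 4.6 AND 6.6

Result:
id | title    | rating
---+----------+-------
6  | Parasite | 5     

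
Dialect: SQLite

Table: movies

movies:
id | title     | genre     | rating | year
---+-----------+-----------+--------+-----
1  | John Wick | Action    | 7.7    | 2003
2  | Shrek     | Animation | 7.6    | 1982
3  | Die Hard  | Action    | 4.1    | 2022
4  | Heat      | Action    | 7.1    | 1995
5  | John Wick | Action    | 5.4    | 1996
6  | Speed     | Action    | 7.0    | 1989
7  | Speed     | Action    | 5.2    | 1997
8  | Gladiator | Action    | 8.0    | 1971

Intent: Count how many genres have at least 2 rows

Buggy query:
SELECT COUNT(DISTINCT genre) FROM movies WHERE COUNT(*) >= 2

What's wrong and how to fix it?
Bug: WHERE filters individual rows, not groups, so a group-level COUNT is invalid there

Fix: Group first with HAVING COUNT(*) >= 2, then COUNT the resulting groups

Corrected query:
SELECT COUNT(*) FROM (SELECT genre FROM movies GROUP BY genre HAVING COUNT(*) >= 2)

Result:
COUNT(*)
--------
1       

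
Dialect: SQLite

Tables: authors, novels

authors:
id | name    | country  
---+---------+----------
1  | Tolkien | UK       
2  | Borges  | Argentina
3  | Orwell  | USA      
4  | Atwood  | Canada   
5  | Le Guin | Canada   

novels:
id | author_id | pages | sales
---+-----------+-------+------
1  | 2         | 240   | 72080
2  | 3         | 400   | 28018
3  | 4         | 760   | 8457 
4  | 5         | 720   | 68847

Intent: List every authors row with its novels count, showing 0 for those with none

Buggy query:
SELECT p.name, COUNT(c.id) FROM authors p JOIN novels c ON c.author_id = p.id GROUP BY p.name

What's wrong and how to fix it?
Bug: An inner join excludes parents with zero children

Fix: Switch to LEFT JOIN to retain unmatched parent rows

Corrected query:
SELECT p.name, COUNT(c.id) FROM authors p LEFT JOIN novels c ON c.author_id = p.id GROUP BY p.name

Result:
name    | COUNT(c.id)
--------+------------
Atwood  | 1          
Borges  | 1          
Le Guin | 1          
Orwell  | 1          
Tolkien | 0          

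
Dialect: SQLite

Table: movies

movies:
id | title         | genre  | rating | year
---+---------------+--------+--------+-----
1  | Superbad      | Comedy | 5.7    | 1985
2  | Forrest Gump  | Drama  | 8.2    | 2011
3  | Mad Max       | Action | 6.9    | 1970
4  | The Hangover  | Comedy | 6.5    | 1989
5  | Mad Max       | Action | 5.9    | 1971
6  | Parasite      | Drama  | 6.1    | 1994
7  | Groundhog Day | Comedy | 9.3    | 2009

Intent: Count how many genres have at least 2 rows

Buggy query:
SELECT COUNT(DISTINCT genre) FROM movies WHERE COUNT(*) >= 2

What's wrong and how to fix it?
Bug: WHERE filters individual rows, not groups, so a group-level COUNT is invalid there

Fix: Use a subquery that GROUPs and filters with HAVING, then count its rows

Corrected query:
SELECT COUNT(*) FROM (SELECT genre FROM movies GROUP BY genre HAVING COUNT(*) >= 2)

Result:
COUNT(*)
--------
3       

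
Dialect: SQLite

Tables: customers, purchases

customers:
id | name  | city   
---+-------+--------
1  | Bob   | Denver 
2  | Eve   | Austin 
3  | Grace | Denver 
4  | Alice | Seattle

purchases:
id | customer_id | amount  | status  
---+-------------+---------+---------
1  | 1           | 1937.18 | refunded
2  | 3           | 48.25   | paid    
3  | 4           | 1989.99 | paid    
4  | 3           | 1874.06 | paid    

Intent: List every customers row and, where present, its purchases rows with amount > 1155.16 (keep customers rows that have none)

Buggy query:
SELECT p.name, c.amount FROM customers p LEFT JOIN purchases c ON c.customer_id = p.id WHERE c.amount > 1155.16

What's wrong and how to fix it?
Bug: A WHERE condition on the right-hand table after LEFT JOIN drops unmatched parents

Fix: Move the right-table condition into the ON clause so unmatched parents are kept

Corrected query:
SELECT p.name, c.amount FROM customers p LEFT JOIN purchases c ON c.customer_id = p.id AND c.amount > 1155.16

Result:
name  | amount 
------+--------
Bob   | 1937.18
Eve   | NULL   
Grace | 1874.06
Alice | 1989.99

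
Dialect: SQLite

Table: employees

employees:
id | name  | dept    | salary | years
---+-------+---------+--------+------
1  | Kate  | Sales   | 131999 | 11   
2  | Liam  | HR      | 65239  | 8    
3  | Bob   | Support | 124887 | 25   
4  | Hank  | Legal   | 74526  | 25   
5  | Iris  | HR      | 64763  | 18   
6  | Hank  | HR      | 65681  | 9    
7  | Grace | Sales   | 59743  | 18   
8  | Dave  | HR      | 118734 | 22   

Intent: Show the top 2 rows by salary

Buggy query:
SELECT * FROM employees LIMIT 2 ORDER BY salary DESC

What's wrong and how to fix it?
Bug: ORDER BY cannot follow LIMIT; LIMIT is the final clause

Fix: Swap the clauses: ORDER BY first, then LIMIT

Corrected query:
SELECT * FROM employees ORDER BY salary DESC LIMIT 2

Result:
id | name | dept    | salary | years
---+------+---------+--------+------
1  | Kate | Sales   | 131999 | 11   
3  | Bob  | Support | 124887 | 25   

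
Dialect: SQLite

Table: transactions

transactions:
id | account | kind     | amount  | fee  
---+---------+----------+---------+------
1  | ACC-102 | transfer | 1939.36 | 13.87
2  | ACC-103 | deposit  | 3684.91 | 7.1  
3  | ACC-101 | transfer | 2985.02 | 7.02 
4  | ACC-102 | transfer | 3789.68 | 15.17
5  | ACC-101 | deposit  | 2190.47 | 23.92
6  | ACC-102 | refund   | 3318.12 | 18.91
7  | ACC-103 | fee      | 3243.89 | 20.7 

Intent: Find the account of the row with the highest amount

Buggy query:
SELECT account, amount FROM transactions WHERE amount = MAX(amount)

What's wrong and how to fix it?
Bug: MAX(amount) is an aggregate and cannot be used directly in WHERE

Fix: Use a subquery: WHERE amount = (SELECT MAX(amount) FROM transactions)

Corrected query:
SELECT account, amount FROM transactions WHERE amount = (SELECT MAX(amount) FROM transactions)

Result:
account | amount 
--------+--------
ACC-102 | 3789.68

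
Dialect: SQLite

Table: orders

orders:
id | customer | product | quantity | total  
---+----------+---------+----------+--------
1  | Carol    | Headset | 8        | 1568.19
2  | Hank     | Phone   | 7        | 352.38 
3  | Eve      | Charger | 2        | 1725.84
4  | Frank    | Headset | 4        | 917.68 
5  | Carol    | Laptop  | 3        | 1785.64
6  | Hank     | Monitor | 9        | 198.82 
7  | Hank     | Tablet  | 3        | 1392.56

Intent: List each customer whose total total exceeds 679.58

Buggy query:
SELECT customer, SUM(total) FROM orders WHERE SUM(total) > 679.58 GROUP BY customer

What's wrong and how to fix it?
Bug: WHERE runs before GROUP BY, so aggregates aren't available there

Fix: Use HAVING (which filters groups after aggregation) instead of WHERE

Corrected query:
SELECT customer, SUM(total) FROM orders GROUP BY customer HAVING SUM(total) > 679.58

Result:
customer | SUM(total)
---------+-----------
Carol    | 3353.83   
Eve      | 1725.84   
Frank    | 917.68    
Hank     | 1943.76   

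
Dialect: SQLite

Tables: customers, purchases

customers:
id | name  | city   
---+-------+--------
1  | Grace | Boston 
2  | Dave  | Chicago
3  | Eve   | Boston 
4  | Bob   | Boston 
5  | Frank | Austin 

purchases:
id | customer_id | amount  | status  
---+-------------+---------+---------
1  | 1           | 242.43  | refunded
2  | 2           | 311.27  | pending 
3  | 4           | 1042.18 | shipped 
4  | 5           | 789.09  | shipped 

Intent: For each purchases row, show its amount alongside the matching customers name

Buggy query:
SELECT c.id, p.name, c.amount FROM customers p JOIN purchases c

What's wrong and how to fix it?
Bug: JOIN with no ON clause produces a cartesian product; every purchases row pairs with every customers row

Fix: Add ON c.customer_id = p.id to the JOIN

Corrected query:
SELECT c.id, p.name, c.amount FROM customers p JOIN purchases c ON c.customer_id = p.id

Result:
id | name  | amount 
---+-------+--------
1  | Grace | 242.43 
2  | Dave  | 311.27 
3  | Bob   | 1042.18
4  | Frank | 789.09 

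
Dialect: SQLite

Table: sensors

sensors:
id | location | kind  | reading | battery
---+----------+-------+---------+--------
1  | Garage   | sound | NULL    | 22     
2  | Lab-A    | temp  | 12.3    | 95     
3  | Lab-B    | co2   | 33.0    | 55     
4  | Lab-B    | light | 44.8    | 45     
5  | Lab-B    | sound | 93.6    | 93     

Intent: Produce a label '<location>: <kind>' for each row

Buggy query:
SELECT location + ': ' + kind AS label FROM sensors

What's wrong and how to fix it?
Bug: '+' is numeric addition; on text columns SQLite converts them to 0 instead of concatenating

Fix: Replace + with || to concatenate text

Corrected query:
SELECT location || ': ' || kind AS label FROM sensors

Result:
label        
-------------
Garage: sound
Lab-A: temp  
Lab-B: co2   
Lab-B: light 
Lab-B: sound 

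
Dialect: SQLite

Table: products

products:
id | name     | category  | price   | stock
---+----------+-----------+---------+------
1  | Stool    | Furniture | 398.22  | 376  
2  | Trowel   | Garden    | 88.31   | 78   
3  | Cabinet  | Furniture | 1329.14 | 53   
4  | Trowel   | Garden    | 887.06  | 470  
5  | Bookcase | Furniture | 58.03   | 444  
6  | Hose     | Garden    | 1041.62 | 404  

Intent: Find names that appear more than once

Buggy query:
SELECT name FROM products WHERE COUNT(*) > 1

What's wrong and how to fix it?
Bug: WHERE can't reference COUNT(*); aggregates are computed after WHERE

Fix: GROUP BY name, then filter groups with HAVING COUNT(*) > 1

Corrected query:
SELECT name FROM products GROUP BY name HAVING COUNT(*) > 1

Result:
name  
------
Trowel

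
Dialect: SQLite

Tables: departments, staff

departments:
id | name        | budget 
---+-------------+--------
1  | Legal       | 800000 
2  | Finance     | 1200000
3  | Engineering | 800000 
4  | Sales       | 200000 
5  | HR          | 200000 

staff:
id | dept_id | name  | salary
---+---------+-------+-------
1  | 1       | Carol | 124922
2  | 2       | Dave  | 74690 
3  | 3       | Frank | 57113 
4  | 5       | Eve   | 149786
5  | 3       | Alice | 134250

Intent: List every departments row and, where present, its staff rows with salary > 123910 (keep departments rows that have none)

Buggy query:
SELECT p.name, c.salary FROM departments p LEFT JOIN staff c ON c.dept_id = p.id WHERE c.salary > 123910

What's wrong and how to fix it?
Bug: Filtering c.salary in WHERE discards the NULL rows produced by LEFT JOIN, turning it into an inner join

Fix: Put 'c.salary > 123910' in the JOIN's ON clause instead of WHERE

Corrected query:
SELECT p.name, c.salary FROM departments p LEFT JOIN staff c ON c.dept_id = p.id AND c.salary > 123910

Result:
name        | salary
------------+-------
Legal       | 124922
Finance     | NULL  
Engineering | 134250
Sales       | NULL  
HR          | 149786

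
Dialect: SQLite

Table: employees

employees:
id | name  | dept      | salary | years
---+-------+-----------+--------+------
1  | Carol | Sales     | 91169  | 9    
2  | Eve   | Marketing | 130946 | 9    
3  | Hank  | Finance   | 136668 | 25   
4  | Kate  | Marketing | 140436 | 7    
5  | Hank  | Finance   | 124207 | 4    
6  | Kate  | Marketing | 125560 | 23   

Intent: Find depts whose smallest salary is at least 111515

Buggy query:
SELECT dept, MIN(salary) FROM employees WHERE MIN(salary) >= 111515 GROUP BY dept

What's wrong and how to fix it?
Bug: MIN() in WHERE is a misuse of aggregate

Fix: Replace WHERE with HAVING after the GROUP BY

Corrected query:
SELECT dept, MIN(salary) FROM employees GROUP BY dept HAVING MIN(salary) >= 111515

Result:
dept      | MIN(salary)
----------+------------
Finance   | 124207     
Marketing | 125560     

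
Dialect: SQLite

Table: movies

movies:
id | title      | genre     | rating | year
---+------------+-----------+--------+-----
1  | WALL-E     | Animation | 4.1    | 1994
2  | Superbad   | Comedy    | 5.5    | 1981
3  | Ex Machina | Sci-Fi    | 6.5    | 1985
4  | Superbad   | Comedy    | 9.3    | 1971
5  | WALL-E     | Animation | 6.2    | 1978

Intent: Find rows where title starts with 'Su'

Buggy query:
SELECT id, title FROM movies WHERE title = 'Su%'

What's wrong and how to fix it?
Bug: Wildcards only work with LIKE; '=' treats '%' as a literal character

Fix: Replace '=' with LIKE so 'Su%' is treated as a pattern

Corrected query:
SELECT id, title FROM movies WHERE title LIKE 'Su%'

Result:
id | title   
---+---------
2  | Superbad
4  | Superbad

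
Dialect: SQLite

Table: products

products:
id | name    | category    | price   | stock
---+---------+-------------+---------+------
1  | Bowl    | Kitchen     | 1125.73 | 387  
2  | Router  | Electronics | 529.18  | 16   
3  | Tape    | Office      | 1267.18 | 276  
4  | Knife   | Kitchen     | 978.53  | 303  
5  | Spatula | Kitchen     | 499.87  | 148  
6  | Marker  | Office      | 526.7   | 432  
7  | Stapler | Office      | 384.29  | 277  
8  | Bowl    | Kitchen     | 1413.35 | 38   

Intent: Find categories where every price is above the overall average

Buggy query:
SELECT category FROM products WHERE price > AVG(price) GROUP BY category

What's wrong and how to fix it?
Bug: WHERE evaluates per row before aggregation, so AVG() is unavailable

Fix: Compute the overall average in a scalar subquery and compare each group's MIN against it in HAVING

Corrected query:
SELECT category FROM products GROUP BY category HAVING MIN(price) > (SELECT AVG(price) FROM products)

Result:
(no rows)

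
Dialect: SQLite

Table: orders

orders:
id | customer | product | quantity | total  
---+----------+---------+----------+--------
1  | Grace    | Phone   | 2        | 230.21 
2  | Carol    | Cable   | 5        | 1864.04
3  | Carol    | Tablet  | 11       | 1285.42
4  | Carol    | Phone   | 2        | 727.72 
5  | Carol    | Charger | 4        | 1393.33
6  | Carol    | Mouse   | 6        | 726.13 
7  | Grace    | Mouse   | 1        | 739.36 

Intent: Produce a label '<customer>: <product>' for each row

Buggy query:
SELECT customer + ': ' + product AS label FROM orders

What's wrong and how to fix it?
Bug: '+' is numeric addition; on text columns SQLite converts them to 0 instead of concatenating

Fix: Replace + with || to concatenate text

Corrected query:
SELECT customer || ': ' || product AS label FROM orders

Result:
label         
--------------
Grace: Phone  
Carol: Cable  
Carol: Tablet 
Carol: Phone  
Carol: Charger
Carol: Mouse  
Grace: Mouse  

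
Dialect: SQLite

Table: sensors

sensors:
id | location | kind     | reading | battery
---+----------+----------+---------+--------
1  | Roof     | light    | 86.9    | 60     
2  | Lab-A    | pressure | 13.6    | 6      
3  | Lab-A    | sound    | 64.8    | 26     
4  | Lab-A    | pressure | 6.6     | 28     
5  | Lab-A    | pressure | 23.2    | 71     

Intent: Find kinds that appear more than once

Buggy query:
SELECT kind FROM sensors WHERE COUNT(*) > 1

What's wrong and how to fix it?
Bug: COUNT(*) is an aggregate and cannot be used in WHERE

Fix: GROUP BY kind, then filter groups with HAVING COUNT(*) > 1

Corrected query:
SELECT kind FROM sensors GROUP BY kind HAVING COUNT(*) > 1

Result:
kind    
--------
pressure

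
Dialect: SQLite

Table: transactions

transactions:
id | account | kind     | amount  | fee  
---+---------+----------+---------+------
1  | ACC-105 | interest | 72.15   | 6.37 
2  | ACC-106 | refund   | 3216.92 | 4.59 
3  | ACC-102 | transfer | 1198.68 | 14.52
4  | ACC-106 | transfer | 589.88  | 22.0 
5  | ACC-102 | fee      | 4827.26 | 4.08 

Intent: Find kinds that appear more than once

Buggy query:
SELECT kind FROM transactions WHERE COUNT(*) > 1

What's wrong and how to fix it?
Bug: WHERE can't reference COUNT(*); aggregates are computed after WHERE

Fix: GROUP BY kind, then filter groups with HAVING COUNT(*) > 1

Corrected query:
SELECT kind FROM transactions GROUP BY kind HAVING COUNT(*) > 1

Result:
kind    
--------
transfer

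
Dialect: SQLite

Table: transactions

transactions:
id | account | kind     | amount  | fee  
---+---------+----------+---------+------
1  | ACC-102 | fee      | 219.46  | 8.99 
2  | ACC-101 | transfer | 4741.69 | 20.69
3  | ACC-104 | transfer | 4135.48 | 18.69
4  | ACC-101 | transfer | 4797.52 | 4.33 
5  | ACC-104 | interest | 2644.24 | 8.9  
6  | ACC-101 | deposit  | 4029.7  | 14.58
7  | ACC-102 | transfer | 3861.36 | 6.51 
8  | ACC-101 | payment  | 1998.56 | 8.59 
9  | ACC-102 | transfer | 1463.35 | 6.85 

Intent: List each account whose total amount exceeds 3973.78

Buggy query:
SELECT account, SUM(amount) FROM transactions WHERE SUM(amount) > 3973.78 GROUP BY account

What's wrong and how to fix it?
Bug: WHERE runs before GROUP BY, so aggregates aren't available there

Fix: Move the aggregate condition to a HAVING clause

Corrected query:
SELECT account, SUM(amount) FROM transactions GROUP BY account HAVING SUM(amount) > 3973.78

Result:
account | SUM(amount)
--------+------------
ACC-101 | 15567.47   
ACC-102 | 5544.17    
ACC-104 | 6779.72    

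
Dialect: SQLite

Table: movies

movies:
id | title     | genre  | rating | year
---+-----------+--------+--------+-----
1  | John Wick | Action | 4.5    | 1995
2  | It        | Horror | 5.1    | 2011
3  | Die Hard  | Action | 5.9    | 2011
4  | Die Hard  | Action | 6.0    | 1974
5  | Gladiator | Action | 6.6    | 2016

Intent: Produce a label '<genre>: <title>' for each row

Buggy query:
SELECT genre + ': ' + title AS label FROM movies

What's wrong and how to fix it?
Bug: SQLite uses || for string concatenation; + coerces text to numbers (yielding 0)

Fix: Use the || operator for string concatenation

Corrected query:
SELECT genre || ': ' || title AS label FROM movies

Result:
label            
-----------------
Action: John Wick
Horror: It       
Action: Die Hard 
Action: Die Hard 
Action: Gladiator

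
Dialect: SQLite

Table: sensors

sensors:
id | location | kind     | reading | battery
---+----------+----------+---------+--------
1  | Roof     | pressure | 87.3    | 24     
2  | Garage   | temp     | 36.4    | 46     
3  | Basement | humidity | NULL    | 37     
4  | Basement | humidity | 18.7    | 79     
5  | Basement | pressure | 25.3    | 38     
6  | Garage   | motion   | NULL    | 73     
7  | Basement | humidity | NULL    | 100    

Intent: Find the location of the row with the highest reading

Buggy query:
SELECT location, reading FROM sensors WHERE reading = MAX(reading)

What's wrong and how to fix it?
Bug: MAX(reading) is an aggregate and cannot be used directly in WHERE

Fix: Use a subquery: WHERE reading = (SELECT MAX(reading) FROM sensors)

Corrected query:
SELECT location, reading FROM sensors WHERE reading = (SELECT MAX(reading) FROM sensors)

Result:
location | reading
---------+--------
Roof     | 87.3   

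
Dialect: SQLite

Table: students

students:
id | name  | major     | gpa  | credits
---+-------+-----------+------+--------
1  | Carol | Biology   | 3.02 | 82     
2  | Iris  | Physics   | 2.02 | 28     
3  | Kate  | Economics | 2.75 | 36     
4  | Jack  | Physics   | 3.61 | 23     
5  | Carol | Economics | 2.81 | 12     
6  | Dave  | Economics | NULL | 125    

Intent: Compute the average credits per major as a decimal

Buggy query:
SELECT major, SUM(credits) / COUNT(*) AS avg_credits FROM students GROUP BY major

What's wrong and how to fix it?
Bug: SUM(credits) and COUNT(*) are both integers; the division truncates the fractional part

Fix: Multiply by 1.0 (or CAST to REAL) to force floating-point division

Corrected query:
SELECT major, SUM(credits) * 1.0 / COUNT(*) AS avg_credits FROM students GROUP BY major

Result:
major     | avg_credits
----------+------------
Biology   | 82         
Economics | 57.666667  
Physics   | 25.5       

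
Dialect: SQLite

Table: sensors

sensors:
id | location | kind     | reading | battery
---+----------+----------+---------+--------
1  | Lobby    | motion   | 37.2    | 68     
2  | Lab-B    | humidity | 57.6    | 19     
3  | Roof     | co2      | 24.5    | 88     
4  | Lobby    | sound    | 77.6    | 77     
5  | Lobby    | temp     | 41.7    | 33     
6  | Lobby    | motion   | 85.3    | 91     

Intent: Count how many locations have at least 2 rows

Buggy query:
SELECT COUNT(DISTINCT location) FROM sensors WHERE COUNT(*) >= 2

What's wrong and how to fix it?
Bug: WHERE filters individual rows, not groups, so a group-level COUNT is invalid there

Fix: Use a subquery that GROUPs and filters with HAVING, then count its rows

Corrected query:
SELECT COUNT(*) FROM (SELECT location FROM sensors GROUP BY location HAVING COUNT(*) >= 2)

Result:
COUNT(*)
--------
1       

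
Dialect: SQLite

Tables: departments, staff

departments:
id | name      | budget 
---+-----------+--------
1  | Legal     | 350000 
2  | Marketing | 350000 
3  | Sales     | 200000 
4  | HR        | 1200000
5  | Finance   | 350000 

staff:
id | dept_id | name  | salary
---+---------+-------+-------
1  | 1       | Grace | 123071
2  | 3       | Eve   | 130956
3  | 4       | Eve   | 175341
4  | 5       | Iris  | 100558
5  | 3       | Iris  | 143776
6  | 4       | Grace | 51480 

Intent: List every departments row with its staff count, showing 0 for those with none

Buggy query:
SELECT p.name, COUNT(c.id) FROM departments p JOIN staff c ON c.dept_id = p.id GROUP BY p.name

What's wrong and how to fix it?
Bug: INNER JOIN drops departments rows that have no matching staff rows

Fix: Use LEFT JOIN so parents without children still appear (COUNT(c.id) gives 0)

Corrected query:
SELECT p.name, COUNT(c.id) FROM departments p LEFT JOIN staff c ON c.dept_id = p.id GROUP BY p.name

Result:
name      | COUNT(c.id)
----------+------------
Finance   | 1          
HR        | 2          
Legal     | 1          
Marketing | 0          
Sales     | 2          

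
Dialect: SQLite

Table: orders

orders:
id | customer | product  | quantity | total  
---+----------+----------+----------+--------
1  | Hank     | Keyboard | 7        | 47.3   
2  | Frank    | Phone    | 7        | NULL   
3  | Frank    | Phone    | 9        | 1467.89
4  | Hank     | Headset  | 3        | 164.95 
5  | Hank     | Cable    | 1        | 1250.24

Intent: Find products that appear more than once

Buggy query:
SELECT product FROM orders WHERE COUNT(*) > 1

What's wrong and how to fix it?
Bug: WHERE can't reference COUNT(*); aggregates are computed after WHERE

Fix: GROUP BY product, then filter groups with HAVING COUNT(*) > 1

Corrected query:
SELECT product FROM orders GROUP BY product HAVING COUNT(*) > 1

Result:
product
-------
Phone  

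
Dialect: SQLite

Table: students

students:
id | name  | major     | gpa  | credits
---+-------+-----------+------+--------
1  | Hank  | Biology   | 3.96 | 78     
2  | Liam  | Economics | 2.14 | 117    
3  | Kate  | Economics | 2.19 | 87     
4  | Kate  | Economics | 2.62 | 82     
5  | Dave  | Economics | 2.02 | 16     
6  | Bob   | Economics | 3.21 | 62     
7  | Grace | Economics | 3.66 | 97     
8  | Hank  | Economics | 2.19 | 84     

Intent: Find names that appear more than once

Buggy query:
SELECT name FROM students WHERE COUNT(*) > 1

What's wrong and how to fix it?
Bug: WHERE can't reference COUNT(*); aggregates are computed after WHERE

Fix: GROUP BY name, then filter groups with HAVING COUNT(*) > 1

Corrected query:
SELECT name FROM students GROUP BY name HAVING COUNT(*) > 1

Result:
name
----
Hank
Kate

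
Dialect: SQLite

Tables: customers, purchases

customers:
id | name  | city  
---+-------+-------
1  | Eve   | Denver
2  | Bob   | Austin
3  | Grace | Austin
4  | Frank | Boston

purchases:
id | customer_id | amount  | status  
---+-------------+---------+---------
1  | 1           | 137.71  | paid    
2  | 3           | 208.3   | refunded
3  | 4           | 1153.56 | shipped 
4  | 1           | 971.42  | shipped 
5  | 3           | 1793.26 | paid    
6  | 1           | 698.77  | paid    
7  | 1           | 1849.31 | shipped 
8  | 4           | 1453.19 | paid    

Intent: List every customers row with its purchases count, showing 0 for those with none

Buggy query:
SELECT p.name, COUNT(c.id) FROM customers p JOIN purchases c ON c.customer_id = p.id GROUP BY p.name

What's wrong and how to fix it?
Bug: An inner join excludes parents with zero children

Fix: Switch to LEFT JOIN to retain unmatched parent rows

Corrected query:
SELECT p.name, COUNT(c.id) FROM customers p LEFT JOIN purchases c ON c.customer_id = p.id GROUP BY p.name

Result:
name  | COUNT(c.id)
------+------------
Bob   | 0          
Eve   | 4          
Frank | 2          
Grace | 2          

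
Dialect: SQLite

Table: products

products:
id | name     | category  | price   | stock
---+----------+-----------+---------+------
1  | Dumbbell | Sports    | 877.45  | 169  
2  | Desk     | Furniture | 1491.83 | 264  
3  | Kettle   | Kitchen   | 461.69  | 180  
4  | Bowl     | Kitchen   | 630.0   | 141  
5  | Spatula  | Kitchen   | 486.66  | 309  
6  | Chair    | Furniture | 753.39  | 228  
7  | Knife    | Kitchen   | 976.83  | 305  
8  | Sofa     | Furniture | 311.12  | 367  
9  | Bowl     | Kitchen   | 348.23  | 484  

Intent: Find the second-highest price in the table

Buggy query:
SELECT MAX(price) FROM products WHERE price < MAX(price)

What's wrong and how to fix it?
Bug: MAX(price) on the right of the comparison is an aggregate-in-WHERE error

Fix: Put the inner MAX in a scalar subquery

Corrected query:
SELECT MAX(price) FROM products WHERE price < (SELECT MAX(price) FROM products)

Result:
MAX(price)
----------
976.83    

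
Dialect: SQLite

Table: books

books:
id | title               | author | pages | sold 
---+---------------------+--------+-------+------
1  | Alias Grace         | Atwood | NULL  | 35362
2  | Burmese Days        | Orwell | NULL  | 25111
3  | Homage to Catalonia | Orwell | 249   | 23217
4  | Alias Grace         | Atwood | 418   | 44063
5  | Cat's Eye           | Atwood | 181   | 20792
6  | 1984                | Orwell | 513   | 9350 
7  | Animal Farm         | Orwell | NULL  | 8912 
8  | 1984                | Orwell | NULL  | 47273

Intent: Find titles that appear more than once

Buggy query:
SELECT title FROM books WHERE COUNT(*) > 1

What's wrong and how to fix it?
Bug: WHERE can't reference COUNT(*); aggregates are computed after WHERE

Fix: GROUP BY title, then filter groups with HAVING COUNT(*) > 1

Corrected query:
SELECT title FROM books GROUP BY title HAVING COUNT(*) > 1

Result:
title      
-----------
1984       
Alias Grace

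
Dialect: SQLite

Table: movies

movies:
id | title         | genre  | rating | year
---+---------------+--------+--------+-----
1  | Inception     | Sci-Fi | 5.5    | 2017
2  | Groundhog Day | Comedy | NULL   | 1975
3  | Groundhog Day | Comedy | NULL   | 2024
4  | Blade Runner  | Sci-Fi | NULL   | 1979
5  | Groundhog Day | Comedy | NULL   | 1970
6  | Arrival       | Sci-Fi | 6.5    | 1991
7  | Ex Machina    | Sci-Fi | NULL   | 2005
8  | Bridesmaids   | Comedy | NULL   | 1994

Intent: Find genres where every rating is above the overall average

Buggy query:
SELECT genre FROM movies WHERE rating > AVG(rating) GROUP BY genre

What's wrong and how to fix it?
Bug: WHERE evaluates per row before aggregation, so AVG() is unavailable

Fix: Compute the overall average in a scalar subquery and compare each group's MIN against it in HAVING

Corrected query:
SELECT genre FROM movies GROUP BY genre HAVING MIN(rating) > (SELECT AVG(rating) FROM movies)

Result:
(no rows)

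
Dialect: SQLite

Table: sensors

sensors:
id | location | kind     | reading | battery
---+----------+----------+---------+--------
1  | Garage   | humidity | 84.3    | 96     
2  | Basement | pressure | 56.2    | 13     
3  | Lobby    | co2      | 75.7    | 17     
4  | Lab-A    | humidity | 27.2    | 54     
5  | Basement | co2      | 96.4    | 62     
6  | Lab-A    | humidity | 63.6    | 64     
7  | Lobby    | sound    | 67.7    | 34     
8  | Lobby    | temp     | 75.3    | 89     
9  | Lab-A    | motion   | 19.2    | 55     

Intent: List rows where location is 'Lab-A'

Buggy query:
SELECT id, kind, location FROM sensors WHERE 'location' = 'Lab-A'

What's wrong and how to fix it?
Bug: 'location' in single quotes is a string literal, not the column; the comparison is literal-vs-literal and never true

Fix: Remove the quotes around the column name (or use double quotes for an identifier)

Corrected query:
SELECT id, kind, location FROM sensors WHERE location = 'Lab-A'

Result:
id | kind     | location
---+----------+---------
4  | humidity | Lab-A   
6  | humidity | Lab-A   
9  | motion   | Lab-A   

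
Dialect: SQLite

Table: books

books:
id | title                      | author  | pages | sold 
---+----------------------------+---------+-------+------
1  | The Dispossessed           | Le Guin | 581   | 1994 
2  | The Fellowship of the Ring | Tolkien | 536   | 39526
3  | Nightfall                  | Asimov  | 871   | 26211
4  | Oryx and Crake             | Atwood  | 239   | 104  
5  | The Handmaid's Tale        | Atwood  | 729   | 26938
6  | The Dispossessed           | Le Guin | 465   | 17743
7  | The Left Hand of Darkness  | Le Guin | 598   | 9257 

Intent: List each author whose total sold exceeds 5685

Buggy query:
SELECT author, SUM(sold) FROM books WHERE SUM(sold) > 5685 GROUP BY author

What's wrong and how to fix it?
Bug: WHERE runs before GROUP BY, so aggregates aren't available there

Fix: Use HAVING (which filters groups after aggregation) instead of WHERE

Corrected query:
SELECT author, SUM(sold) FROM books GROUP BY author HAVING SUM(sold) > 5685

Result:
author  | SUM(sold)
--------+----------
Asimov  | 26211    
Atwood  | 27042    
Le Guin | 28994    
Tolkien | 39526    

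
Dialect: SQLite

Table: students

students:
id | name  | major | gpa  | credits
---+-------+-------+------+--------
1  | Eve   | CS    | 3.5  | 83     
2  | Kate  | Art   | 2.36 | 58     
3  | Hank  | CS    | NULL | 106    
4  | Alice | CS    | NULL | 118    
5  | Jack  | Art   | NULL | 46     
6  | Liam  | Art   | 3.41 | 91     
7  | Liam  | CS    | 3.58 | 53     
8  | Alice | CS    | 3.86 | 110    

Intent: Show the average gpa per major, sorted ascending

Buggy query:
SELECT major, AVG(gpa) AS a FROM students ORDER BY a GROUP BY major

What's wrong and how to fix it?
Bug: ORDER BY appears before GROUP BY; SQL clause order requires GROUP BY first

Fix: Reorder: SELECT … FROM … GROUP BY … ORDER BY …

Corrected query:
SELECT major, AVG(gpa) AS a FROM students GROUP BY major ORDER BY a

Result:
major | a       
------+---------
Art   | 2.885   
CS    | 3.646667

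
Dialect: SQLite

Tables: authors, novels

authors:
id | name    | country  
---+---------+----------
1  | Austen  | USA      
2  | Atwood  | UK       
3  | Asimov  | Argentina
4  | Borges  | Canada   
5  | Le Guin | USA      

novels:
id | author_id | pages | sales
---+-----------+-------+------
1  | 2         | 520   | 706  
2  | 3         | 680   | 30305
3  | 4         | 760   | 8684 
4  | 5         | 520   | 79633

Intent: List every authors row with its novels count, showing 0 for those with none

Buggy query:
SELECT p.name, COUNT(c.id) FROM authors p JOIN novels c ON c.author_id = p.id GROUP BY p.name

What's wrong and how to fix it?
Bug: An inner join excludes parents with zero children

Fix: Use LEFT JOIN so parents without children still appear (COUNT(c.id) gives 0)

Corrected query:
SELECT p.name, COUNT(c.id) FROM authors p LEFT JOIN novels c ON c.author_id = p.id GROUP BY p.name

Result:
name    | COUNT(c.id)
--------+------------
Asimov  | 1          
Atwood  | 1          
Austen  | 0          
Borges  | 1          
Le Guin | 1          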